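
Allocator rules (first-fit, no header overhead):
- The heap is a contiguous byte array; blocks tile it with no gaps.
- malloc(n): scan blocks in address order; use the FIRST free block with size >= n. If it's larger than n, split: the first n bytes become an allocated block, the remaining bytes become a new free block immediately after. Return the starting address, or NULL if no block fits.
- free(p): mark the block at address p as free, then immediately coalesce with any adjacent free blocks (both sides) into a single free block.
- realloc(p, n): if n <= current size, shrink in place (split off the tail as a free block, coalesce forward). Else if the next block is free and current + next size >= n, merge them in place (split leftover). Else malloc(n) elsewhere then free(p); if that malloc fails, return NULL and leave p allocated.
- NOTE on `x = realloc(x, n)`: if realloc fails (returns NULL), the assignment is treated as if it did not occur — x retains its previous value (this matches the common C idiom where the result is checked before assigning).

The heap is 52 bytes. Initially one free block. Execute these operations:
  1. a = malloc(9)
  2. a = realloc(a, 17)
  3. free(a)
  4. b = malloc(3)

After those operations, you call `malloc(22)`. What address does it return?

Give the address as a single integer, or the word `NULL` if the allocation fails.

Op 1: a = malloc(9) -> a = 0; heap: [0-8 ALLOC][9-51 FREE]
Op 2: a = realloc(a, 17) -> a = 0; heap: [0-16 ALLOC][17-51 FREE]
Op 3: free(a) -> (freed a); heap: [0-51 FREE]
Op 4: b = malloc(3) -> b = 0; heap: [0-2 ALLOC][3-51 FREE]
malloc(22): first-fit scan over [0-2 ALLOC][3-51 FREE] -> 3

Answer: 3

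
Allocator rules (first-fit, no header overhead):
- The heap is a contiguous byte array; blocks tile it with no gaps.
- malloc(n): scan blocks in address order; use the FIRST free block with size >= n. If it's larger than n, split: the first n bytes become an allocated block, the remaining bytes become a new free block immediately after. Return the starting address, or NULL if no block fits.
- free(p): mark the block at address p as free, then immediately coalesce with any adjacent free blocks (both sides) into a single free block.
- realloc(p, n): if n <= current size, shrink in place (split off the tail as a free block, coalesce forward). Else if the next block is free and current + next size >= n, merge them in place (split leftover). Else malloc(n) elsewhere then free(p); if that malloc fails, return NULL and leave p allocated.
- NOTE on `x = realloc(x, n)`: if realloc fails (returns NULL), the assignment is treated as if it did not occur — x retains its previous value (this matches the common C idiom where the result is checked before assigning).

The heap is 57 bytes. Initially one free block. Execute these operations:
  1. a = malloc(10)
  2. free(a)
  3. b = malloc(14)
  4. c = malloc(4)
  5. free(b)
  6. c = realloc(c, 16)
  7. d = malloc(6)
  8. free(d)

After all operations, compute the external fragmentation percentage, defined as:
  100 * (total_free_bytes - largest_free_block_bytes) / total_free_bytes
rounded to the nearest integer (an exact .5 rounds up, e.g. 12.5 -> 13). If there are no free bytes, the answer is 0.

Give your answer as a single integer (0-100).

Answer: 34

Derivation:
Op 1: a = malloc(10) -> a = 0; heap: [0-9 ALLOC][10-56 FREE]
Op 2: free(a) -> (freed a); heap: [0-56 FREE]
Op 3: b = malloc(14) -> b = 0; heap: [0-13 ALLOC][14-56 FREE]
Op 4: c = malloc(4) -> c = 14; heap: [0-13 ALLOC][14-17 ALLOC][18-56 FREE]
Op 5: free(b) -> (freed b); heap: [0-13 FREE][14-17 ALLOC][18-56 FREE]
Op 6: c = realloc(c, 16) -> c = 14; heap: [0-13 FREE][14-29 ALLOC][30-56 FREE]
Op 7: d = malloc(6) -> d = 0; heap: [0-5 ALLOC][6-13 FREE][14-29 ALLOC][30-56 FREE]
Op 8: free(d) -> (freed d); heap: [0-13 FREE][14-29 ALLOC][30-56 FREE]
Free blocks: [14 27] total_free=41 largest=27 -> 100*(41-27)/41 = 1400/41 ≈ 34.146 -> rounds to 34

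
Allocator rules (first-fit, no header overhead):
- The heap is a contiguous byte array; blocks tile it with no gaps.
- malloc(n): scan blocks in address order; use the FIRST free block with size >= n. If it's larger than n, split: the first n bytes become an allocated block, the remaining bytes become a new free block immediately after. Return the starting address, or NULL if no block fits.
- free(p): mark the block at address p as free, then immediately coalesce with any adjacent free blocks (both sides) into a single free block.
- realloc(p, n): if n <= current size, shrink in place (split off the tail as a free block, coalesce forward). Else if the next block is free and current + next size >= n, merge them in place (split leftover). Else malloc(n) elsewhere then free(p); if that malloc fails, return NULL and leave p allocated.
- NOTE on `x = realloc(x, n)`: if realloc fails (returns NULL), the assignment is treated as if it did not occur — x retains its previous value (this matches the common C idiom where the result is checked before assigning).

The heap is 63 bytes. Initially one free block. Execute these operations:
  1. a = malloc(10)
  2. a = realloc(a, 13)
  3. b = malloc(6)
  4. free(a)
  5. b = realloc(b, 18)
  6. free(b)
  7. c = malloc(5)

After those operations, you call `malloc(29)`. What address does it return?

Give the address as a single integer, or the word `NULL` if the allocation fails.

Answer: 5

Derivation:
Op 1: a = malloc(10) -> a = 0; heap: [0-9 ALLOC][10-62 FREE]
Op 2: a = realloc(a, 13) -> a = 0; heap: [0-12 ALLOC][13-62 FREE]
Op 3: b = malloc(6) -> b = 13; heap: [0-12 ALLOC][13-18 ALLOC][19-62 FREE]
Op 4: free(a) -> (freed a); heap: [0-12 FREE][13-18 ALLOC][19-62 FREE]
Op 5: b = realloc(b, 18) -> b = 13; heap: [0-12 FREE][13-30 ALLOC][31-62 FREE]
Op 6: free(b) -> (freed b); heap: [0-62 FREE]
Op 7: c = malloc(5) -> c = 0; heap: [0-4 ALLOC][5-62 FREE]
malloc(29): first-fit scan over [0-4 ALLOC][5-62 FREE] -> 5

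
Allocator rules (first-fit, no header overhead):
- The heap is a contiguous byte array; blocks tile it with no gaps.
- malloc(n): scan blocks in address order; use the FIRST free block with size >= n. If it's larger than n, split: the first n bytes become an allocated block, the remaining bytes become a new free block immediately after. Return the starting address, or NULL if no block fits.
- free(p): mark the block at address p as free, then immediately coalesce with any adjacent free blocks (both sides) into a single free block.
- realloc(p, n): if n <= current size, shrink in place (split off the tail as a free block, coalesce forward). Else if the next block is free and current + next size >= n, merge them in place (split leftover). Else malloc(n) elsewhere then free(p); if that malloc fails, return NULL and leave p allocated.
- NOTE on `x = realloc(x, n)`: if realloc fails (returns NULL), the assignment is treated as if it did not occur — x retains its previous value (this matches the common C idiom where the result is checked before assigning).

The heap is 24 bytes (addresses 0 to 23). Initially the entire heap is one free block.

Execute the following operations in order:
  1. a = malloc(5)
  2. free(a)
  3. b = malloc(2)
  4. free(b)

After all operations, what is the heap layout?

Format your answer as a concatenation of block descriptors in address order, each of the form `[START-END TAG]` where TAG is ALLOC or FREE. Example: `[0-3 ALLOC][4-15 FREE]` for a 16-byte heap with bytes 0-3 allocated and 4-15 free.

Answer: [0-23 FREE]

Derivation:
Op 1: a = malloc(5) -> a = 0; heap: [0-4 ALLOC][5-23 FREE]
Op 2: free(a) -> (freed a); heap: [0-23 FREE]
Op 3: b = malloc(2) -> b = 0; heap: [0-1 ALLOC][2-23 FREE]
Op 4: free(b) -> (freed b); heap: [0-23 FREE]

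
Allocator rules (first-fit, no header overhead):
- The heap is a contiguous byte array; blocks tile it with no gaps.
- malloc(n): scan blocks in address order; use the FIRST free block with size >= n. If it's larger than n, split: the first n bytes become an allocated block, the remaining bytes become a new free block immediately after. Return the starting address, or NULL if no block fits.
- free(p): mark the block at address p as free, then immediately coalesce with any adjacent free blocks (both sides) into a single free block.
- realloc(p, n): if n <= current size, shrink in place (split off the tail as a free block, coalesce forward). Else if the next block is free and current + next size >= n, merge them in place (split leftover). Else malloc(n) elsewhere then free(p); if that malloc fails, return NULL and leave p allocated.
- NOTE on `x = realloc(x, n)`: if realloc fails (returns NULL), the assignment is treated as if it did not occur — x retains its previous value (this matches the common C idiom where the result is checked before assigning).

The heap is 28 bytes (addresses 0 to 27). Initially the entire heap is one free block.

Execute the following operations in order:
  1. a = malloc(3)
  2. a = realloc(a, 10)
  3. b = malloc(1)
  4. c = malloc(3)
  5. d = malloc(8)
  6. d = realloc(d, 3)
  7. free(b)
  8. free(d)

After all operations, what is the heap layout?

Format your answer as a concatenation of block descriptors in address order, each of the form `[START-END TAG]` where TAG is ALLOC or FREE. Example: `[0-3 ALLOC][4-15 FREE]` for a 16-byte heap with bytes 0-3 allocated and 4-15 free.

Answer: [0-9 ALLOC][10-10 FREE][11-13 ALLOC][14-27 FREE]

Derivation:
Op 1: a = malloc(3) -> a = 0; heap: [0-2 ALLOC][3-27 FREE]
Op 2: a = realloc(a, 10) -> a = 0; heap: [0-9 ALLOC][10-27 FREE]
Op 3: b = malloc(1) -> b = 10; heap: [0-9 ALLOC][10-10 ALLOC][11-27 FREE]
Op 4: c = malloc(3) -> c = 11; heap: [0-9 ALLOC][10-10 ALLOC][11-13 ALLOC][14-27 FREE]
Op 5: d = malloc(8) -> d = 14; heap: [0-9 ALLOC][10-10 ALLOC][11-13 ALLOC][14-21 ALLOC][22-27 FREE]
Op 6: d = realloc(d, 3) -> d = 14; heap: [0-9 ALLOC][10-10 ALLOC][11-13 ALLOC][14-16 ALLOC][17-27 FREE]
Op 7: free(b) -> (freed b); heap: [0-9 ALLOC][10-10 FREE][11-13 ALLOC][14-16 ALLOC][17-27 FREE]
Op 8: free(d) -> (freed d); heap: [0-9 ALLOC][10-10 FREE][11-13 ALLOC][14-27 FREE]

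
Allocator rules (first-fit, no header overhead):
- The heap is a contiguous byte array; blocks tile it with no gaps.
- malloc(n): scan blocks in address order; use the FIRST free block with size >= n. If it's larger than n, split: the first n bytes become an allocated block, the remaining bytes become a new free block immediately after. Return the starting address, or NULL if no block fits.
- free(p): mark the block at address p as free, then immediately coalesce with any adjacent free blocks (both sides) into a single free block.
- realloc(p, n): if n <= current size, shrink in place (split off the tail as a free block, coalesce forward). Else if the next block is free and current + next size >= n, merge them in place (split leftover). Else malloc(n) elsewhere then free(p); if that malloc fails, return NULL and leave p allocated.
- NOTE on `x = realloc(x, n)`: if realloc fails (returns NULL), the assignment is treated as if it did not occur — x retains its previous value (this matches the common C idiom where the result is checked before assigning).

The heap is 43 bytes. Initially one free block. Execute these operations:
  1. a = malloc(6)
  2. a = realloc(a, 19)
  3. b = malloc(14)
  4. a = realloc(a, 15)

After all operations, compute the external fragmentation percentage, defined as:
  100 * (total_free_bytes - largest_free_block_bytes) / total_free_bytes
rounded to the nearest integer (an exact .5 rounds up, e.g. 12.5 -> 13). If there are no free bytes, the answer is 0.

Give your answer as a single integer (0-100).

Op 1: a = malloc(6) -> a = 0; heap: [0-5 ALLOC][6-42 FREE]
Op 2: a = realloc(a, 19) -> a = 0; heap: [0-18 ALLOC][19-42 FREE]
Op 3: b = malloc(14) -> b = 19; heap: [0-18 ALLOC][19-32 ALLOC][33-42 FREE]
Op 4: a = realloc(a, 15) -> a = 0; heap: [0-14 ALLOC][15-18 FREE][19-32 ALLOC][33-42 FREE]
Free blocks: [4 10] total_free=14 largest=10 -> 100*(14-10)/14 = 400/14 ≈ 28.571 -> rounds to 29

Answer: 29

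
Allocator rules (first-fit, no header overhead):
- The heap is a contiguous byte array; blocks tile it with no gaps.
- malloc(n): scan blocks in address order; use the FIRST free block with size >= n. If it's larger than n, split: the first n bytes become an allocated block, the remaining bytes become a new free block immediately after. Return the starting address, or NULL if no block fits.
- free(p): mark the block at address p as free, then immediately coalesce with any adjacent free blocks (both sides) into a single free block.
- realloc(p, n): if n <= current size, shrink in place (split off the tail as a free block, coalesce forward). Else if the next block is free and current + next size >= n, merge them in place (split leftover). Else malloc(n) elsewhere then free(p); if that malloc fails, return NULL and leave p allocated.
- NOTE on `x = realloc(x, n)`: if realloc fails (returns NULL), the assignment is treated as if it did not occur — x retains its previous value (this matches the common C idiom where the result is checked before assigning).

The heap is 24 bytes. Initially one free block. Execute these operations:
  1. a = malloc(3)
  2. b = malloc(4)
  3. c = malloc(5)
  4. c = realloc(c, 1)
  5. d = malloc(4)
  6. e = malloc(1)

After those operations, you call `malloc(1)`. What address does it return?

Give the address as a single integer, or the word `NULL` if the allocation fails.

Answer: 13

Derivation:
Op 1: a = malloc(3) -> a = 0; heap: [0-2 ALLOC][3-23 FREE]
Op 2: b = malloc(4) -> b = 3; heap: [0-2 ALLOC][3-6 ALLOC][7-23 FREE]
Op 3: c = malloc(5) -> c = 7; heap: [0-2 ALLOC][3-6 ALLOC][7-11 ALLOC][12-23 FREE]
Op 4: c = realloc(c, 1) -> c = 7; heap: [0-2 ALLOC][3-6 ALLOC][7-7 ALLOC][8-23 FREE]
Op 5: d = malloc(4) -> d = 8; heap: [0-2 ALLOC][3-6 ALLOC][7-7 ALLOC][8-11 ALLOC][12-23 FREE]
Op 6: e = malloc(1) -> e = 12; heap: [0-2 ALLOC][3-6 ALLOC][7-7 ALLOC][8-11 ALLOC][12-12 ALLOC][13-23 FREE]
malloc(1): first-fit scan over [0-2 ALLOC][3-6 ALLOC][7-7 ALLOC][8-11 ALLOC][12-12 ALLOC][13-23 FREE] -> 13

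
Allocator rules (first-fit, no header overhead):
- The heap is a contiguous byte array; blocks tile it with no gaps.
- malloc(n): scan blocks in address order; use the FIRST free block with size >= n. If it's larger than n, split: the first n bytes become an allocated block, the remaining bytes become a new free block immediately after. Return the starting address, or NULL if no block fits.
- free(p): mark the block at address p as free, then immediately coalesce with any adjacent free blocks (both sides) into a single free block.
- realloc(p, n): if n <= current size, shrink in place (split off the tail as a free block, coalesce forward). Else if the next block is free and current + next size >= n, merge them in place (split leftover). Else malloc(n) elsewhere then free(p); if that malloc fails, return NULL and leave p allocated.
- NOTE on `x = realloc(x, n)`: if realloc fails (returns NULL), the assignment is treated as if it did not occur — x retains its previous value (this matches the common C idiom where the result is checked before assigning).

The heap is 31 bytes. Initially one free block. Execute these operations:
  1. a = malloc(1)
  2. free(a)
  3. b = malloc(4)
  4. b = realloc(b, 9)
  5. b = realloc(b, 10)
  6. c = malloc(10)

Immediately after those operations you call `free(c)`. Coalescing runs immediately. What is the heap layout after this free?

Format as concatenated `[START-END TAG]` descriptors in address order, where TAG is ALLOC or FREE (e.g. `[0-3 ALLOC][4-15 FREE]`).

Answer: [0-9 ALLOC][10-30 FREE]

Derivation:
Op 1: a = malloc(1) -> a = 0; heap: [0-0 ALLOC][1-30 FREE]
Op 2: free(a) -> (freed a); heap: [0-30 FREE]
Op 3: b = malloc(4) -> b = 0; heap: [0-3 ALLOC][4-30 FREE]
Op 4: b = realloc(b, 9) -> b = 0; heap: [0-8 ALLOC][9-30 FREE]
Op 5: b = realloc(b, 10) -> b = 0; heap: [0-9 ALLOC][10-30 FREE]
Op 6: c = malloc(10) -> c = 10; heap: [0-9 ALLOC][10-19 ALLOC][20-30 FREE]
free(c): c = 10 -> block [10-19 ALLOC]; mark free, coalesce with adjacent free neighbors -> [0-9 ALLOC][10-30 FREE]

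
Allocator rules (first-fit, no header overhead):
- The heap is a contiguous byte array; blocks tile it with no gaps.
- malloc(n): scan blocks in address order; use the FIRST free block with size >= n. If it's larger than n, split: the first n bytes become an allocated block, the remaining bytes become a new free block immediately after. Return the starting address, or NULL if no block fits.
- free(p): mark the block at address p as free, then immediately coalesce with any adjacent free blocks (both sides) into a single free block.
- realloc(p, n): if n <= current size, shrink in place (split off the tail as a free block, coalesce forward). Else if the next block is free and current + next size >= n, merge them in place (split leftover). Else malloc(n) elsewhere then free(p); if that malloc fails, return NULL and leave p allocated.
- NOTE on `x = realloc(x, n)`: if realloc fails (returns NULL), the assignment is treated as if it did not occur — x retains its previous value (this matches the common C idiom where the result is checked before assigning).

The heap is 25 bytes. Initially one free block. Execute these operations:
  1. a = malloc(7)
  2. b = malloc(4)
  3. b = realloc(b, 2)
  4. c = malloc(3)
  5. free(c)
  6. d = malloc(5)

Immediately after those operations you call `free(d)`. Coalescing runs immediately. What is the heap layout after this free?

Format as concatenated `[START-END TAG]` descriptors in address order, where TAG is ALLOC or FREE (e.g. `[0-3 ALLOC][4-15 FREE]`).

Op 1: a = malloc(7) -> a = 0; heap: [0-6 ALLOC][7-24 FREE]
Op 2: b = malloc(4) -> b = 7; heap: [0-6 ALLOC][7-10 ALLOC][11-24 FREE]
Op 3: b = realloc(b, 2) -> b = 7; heap: [0-6 ALLOC][7-8 ALLOC][9-24 FREE]
Op 4: c = malloc(3) -> c = 9; heap: [0-6 ALLOC][7-8 ALLOC][9-11 ALLOC][12-24 FREE]
Op 5: free(c) -> (freed c); heap: [0-6 ALLOC][7-8 ALLOC][9-24 FREE]
Op 6: d = malloc(5) -> d = 9; heap: [0-6 ALLOC][7-8 ALLOC][9-13 ALLOC][14-24 FREE]
free(d): d = 9 -> block [9-13 ALLOC]; mark free, coalesce with adjacent free neighbors -> [0-6 ALLOC][7-8 ALLOC][9-24 FREE]

Answer: [0-6 ALLOC][7-8 ALLOC][9-24 FREE]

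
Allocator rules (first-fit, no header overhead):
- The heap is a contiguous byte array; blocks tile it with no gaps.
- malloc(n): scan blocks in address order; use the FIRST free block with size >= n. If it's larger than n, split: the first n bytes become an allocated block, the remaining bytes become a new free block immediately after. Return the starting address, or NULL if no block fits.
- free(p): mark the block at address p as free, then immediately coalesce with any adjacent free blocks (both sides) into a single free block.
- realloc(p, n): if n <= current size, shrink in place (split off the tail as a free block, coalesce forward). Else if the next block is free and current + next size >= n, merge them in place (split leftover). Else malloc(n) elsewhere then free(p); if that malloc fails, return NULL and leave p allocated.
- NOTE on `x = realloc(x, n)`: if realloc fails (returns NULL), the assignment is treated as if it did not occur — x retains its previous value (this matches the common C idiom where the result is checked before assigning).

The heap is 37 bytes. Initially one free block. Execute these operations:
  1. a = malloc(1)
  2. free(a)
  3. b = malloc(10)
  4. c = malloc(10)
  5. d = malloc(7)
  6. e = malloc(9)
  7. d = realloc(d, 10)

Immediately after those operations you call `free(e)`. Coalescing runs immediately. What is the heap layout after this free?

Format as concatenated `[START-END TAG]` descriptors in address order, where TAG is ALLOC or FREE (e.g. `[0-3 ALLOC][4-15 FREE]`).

Answer: [0-9 ALLOC][10-19 ALLOC][20-26 ALLOC][27-36 FREE]

Derivation:
Op 1: a = malloc(1) -> a = 0; heap: [0-0 ALLOC][1-36 FREE]
Op 2: free(a) -> (freed a); heap: [0-36 FREE]
Op 3: b = malloc(10) -> b = 0; heap: [0-9 ALLOC][10-36 FREE]
Op 4: c = malloc(10) -> c = 10; heap: [0-9 ALLOC][10-19 ALLOC][20-36 FREE]
Op 5: d = malloc(7) -> d = 20; heap: [0-9 ALLOC][10-19 ALLOC][20-26 ALLOC][27-36 FREE]
Op 6: e = malloc(9) -> e = 27; heap: [0-9 ALLOC][10-19 ALLOC][20-26 ALLOC][27-35 ALLOC][36-36 FREE]
Op 7: d = realloc(d, 10) -> NULL (d unchanged); heap: [0-9 ALLOC][10-19 ALLOC][20-26 ALLOC][27-35 ALLOC][36-36 FREE]
free(e): e = 27 -> block [27-35 ALLOC]; mark free, coalesce with adjacent free neighbors -> [0-9 ALLOC][10-19 ALLOC][20-26 ALLOC][27-36 FREE]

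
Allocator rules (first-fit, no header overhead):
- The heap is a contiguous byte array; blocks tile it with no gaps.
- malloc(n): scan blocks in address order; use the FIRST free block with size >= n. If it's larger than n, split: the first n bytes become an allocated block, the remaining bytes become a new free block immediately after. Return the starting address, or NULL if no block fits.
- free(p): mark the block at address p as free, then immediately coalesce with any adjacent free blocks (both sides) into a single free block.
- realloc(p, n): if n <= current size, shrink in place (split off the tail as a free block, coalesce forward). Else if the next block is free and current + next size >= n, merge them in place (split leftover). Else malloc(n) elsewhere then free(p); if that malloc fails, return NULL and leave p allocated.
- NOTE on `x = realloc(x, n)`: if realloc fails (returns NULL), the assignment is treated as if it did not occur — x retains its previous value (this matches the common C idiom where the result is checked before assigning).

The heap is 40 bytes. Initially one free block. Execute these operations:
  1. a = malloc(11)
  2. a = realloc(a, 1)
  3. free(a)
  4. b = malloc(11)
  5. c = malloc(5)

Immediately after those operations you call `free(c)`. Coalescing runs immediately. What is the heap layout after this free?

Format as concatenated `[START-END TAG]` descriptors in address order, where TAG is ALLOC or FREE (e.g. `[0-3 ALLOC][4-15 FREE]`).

Op 1: a = malloc(11) -> a = 0; heap: [0-10 ALLOC][11-39 FREE]
Op 2: a = realloc(a, 1) -> a = 0; heap: [0-0 ALLOC][1-39 FREE]
Op 3: free(a) -> (freed a); heap: [0-39 FREE]
Op 4: b = malloc(11) -> b = 0; heap: [0-10 ALLOC][11-39 FREE]
Op 5: c = malloc(5) -> c = 11; heap: [0-10 ALLOC][11-15 ALLOC][16-39 FREE]
free(c): c = 11 -> block [11-15 ALLOC]; mark free, coalesce with adjacent free neighbors -> [0-10 ALLOC][11-39 FREE]

Answer: [0-10 ALLOC][11-39 FREE]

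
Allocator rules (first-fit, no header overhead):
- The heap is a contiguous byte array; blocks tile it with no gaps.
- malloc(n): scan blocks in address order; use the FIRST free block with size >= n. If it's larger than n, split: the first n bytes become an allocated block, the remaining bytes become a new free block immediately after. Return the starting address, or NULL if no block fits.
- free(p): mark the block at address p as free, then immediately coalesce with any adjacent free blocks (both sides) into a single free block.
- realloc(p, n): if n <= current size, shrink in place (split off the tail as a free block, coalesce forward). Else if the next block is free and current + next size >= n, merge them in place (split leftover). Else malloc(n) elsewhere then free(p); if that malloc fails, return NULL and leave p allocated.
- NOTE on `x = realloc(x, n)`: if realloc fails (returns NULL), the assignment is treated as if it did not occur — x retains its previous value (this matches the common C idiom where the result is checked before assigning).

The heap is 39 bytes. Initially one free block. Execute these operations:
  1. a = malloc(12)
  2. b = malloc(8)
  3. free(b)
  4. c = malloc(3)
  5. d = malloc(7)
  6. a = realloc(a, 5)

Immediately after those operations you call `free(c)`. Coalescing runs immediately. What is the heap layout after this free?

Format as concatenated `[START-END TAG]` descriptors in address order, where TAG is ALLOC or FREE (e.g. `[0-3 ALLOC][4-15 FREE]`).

Answer: [0-4 ALLOC][5-14 FREE][15-21 ALLOC][22-38 FREE]

Derivation:
Op 1: a = malloc(12) -> a = 0; heap: [0-11 ALLOC][12-38 FREE]
Op 2: b = malloc(8) -> b = 12; heap: [0-11 ALLOC][12-19 ALLOC][20-38 FREE]
Op 3: free(b) -> (freed b); heap: [0-11 ALLOC][12-38 FREE]
Op 4: c = malloc(3) -> c = 12; heap: [0-11 ALLOC][12-14 ALLOC][15-38 FREE]
Op 5: d = malloc(7) -> d = 15; heap: [0-11 ALLOC][12-14 ALLOC][15-21 ALLOC][22-38 FREE]
Op 6: a = realloc(a, 5) -> a = 0; heap: [0-4 ALLOC][5-11 FREE][12-14 ALLOC][15-21 ALLOC][22-38 FREE]
free(c): c = 12 -> block [12-14 ALLOC]; mark free, coalesce with adjacent free neighbors -> [0-4 ALLOC][5-14 FREE][15-21 ALLOC][22-38 FREE]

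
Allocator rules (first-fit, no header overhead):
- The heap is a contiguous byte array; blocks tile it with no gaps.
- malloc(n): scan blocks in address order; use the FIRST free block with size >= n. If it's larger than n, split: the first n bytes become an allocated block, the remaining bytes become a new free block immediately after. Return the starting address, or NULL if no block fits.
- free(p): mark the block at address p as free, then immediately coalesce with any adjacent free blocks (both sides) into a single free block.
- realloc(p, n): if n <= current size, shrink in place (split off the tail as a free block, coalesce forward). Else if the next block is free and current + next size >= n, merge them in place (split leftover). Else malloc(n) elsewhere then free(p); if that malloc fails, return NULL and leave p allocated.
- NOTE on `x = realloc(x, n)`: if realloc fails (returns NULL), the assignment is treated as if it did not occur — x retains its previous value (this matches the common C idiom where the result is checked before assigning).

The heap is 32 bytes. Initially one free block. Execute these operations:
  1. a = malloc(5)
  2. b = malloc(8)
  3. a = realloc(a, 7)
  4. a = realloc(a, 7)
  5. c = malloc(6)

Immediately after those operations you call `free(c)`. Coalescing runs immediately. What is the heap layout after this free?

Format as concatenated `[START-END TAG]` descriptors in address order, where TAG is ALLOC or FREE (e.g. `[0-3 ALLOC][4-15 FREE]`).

Op 1: a = malloc(5) -> a = 0; heap: [0-4 ALLOC][5-31 FREE]
Op 2: b = malloc(8) -> b = 5; heap: [0-4 ALLOC][5-12 ALLOC][13-31 FREE]
Op 3: a = realloc(a, 7) -> a = 13; heap: [0-4 FREE][5-12 ALLOC][13-19 ALLOC][20-31 FREE]
Op 4: a = realloc(a, 7) -> a = 13; heap: [0-4 FREE][5-12 ALLOC][13-19 ALLOC][20-31 FREE]
Op 5: c = malloc(6) -> c = 20; heap: [0-4 FREE][5-12 ALLOC][13-19 ALLOC][20-25 ALLOC][26-31 FREE]
free(c): c = 20 -> block [20-25 ALLOC]; mark free, coalesce with adjacent free neighbors -> [0-4 FREE][5-12 ALLOC][13-19 ALLOC][20-31 FREE]

Answer: [0-4 FREE][5-12 ALLOC][13-19 ALLOC][20-31 FREE]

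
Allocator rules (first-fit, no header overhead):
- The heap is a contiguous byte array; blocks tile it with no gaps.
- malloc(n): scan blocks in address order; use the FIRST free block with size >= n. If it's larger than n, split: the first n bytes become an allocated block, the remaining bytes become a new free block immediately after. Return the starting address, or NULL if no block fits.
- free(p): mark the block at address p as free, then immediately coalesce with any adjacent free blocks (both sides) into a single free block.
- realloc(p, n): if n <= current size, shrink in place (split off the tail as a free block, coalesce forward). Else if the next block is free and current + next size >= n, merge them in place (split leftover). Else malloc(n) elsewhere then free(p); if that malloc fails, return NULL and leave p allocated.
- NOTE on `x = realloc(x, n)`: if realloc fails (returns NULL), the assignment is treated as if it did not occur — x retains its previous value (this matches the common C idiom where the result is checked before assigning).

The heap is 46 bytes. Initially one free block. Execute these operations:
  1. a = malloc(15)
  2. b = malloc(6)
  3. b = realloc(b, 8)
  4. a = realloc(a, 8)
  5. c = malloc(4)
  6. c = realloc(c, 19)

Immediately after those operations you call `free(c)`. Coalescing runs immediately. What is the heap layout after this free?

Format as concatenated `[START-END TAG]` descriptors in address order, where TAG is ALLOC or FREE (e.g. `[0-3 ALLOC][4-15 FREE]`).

Op 1: a = malloc(15) -> a = 0; heap: [0-14 ALLOC][15-45 FREE]
Op 2: b = malloc(6) -> b = 15; heap: [0-14 ALLOC][15-20 ALLOC][21-45 FREE]
Op 3: b = realloc(b, 8) -> b = 15; heap: [0-14 ALLOC][15-22 ALLOC][23-45 FREE]
Op 4: a = realloc(a, 8) -> a = 0; heap: [0-7 ALLOC][8-14 FREE][15-22 ALLOC][23-45 FREE]
Op 5: c = malloc(4) -> c = 8; heap: [0-7 ALLOC][8-11 ALLOC][12-14 FREE][15-22 ALLOC][23-45 FREE]
Op 6: c = realloc(c, 19) -> c = 23; heap: [0-7 ALLOC][8-14 FREE][15-22 ALLOC][23-41 ALLOC][42-45 FREE]
free(c): c = 23 -> block [23-41 ALLOC]; mark free, coalesce with adjacent free neighbors -> [0-7 ALLOC][8-14 FREE][15-22 ALLOC][23-45 FREE]

Answer: [0-7 ALLOC][8-14 FREE][15-22 ALLOC][23-45 FREE]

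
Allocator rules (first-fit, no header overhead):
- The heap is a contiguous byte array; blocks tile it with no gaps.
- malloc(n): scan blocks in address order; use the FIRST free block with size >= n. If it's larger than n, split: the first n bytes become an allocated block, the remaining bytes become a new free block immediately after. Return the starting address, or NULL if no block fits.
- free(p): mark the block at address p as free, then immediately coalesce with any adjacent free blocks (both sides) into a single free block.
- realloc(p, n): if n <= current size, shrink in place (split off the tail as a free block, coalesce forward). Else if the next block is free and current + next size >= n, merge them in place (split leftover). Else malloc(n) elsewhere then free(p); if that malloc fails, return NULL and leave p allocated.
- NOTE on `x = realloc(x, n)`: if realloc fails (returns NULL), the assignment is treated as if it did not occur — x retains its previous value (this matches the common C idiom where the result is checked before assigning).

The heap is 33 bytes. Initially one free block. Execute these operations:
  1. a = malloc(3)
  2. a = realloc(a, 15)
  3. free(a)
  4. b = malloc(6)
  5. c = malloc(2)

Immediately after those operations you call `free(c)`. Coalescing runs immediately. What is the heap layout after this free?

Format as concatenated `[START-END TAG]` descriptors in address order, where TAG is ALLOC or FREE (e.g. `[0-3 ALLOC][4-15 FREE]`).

Op 1: a = malloc(3) -> a = 0; heap: [0-2 ALLOC][3-32 FREE]
Op 2: a = realloc(a, 15) -> a = 0; heap: [0-14 ALLOC][15-32 FREE]
Op 3: free(a) -> (freed a); heap: [0-32 FREE]
Op 4: b = malloc(6) -> b = 0; heap: [0-5 ALLOC][6-32 FREE]
Op 5: c = malloc(2) -> c = 6; heap: [0-5 ALLOC][6-7 ALLOC][8-32 FREE]
free(c): c = 6 -> block [6-7 ALLOC]; mark free, coalesce with adjacent free neighbors -> [0-5 ALLOC][6-32 FREE]

Answer: [0-5 ALLOC][6-32 FREE]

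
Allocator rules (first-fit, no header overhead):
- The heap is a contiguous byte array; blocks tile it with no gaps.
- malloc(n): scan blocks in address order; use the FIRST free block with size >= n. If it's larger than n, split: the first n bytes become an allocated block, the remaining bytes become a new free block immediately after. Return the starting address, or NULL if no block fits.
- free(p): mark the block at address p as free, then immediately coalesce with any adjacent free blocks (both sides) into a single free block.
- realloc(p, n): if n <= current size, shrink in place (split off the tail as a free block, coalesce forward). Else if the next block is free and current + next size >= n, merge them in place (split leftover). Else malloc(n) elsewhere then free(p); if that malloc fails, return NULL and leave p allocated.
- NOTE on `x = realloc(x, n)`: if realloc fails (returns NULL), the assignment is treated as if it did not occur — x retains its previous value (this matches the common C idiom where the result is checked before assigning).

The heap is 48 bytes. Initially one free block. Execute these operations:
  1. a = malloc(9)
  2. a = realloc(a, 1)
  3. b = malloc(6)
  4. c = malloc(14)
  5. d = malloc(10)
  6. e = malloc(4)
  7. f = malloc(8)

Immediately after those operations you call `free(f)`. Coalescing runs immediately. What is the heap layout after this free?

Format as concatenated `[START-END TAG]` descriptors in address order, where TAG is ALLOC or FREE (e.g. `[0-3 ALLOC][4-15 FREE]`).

Answer: [0-0 ALLOC][1-6 ALLOC][7-20 ALLOC][21-30 ALLOC][31-34 ALLOC][35-47 FREE]

Derivation:
Op 1: a = malloc(9) -> a = 0; heap: [0-8 ALLOC][9-47 FREE]
Op 2: a = realloc(a, 1) -> a = 0; heap: [0-0 ALLOC][1-47 FREE]
Op 3: b = malloc(6) -> b = 1; heap: [0-0 ALLOC][1-6 ALLOC][7-47 FREE]
Op 4: c = malloc(14) -> c = 7; heap: [0-0 ALLOC][1-6 ALLOC][7-20 ALLOC][21-47 FREE]
Op 5: d = malloc(10) -> d = 21; heap: [0-0 ALLOC][1-6 ALLOC][7-20 ALLOC][21-30 ALLOC][31-47 FREE]
Op 6: e = malloc(4) -> e = 31; heap: [0-0 ALLOC][1-6 ALLOC][7-20 ALLOC][21-30 ALLOC][31-34 ALLOC][35-47 FREE]
Op 7: f = malloc(8) -> f = 35; heap: [0-0 ALLOC][1-6 ALLOC][7-20 ALLOC][21-30 ALLOC][31-34 ALLOC][35-42 ALLOC][43-47 FREE]
free(f): f = 35 -> block [35-42 ALLOC]; mark free, coalesce with adjacent free neighbors -> [0-0 ALLOC][1-6 ALLOC][7-20 ALLOC][21-30 ALLOC][31-34 ALLOC][35-47 FREE]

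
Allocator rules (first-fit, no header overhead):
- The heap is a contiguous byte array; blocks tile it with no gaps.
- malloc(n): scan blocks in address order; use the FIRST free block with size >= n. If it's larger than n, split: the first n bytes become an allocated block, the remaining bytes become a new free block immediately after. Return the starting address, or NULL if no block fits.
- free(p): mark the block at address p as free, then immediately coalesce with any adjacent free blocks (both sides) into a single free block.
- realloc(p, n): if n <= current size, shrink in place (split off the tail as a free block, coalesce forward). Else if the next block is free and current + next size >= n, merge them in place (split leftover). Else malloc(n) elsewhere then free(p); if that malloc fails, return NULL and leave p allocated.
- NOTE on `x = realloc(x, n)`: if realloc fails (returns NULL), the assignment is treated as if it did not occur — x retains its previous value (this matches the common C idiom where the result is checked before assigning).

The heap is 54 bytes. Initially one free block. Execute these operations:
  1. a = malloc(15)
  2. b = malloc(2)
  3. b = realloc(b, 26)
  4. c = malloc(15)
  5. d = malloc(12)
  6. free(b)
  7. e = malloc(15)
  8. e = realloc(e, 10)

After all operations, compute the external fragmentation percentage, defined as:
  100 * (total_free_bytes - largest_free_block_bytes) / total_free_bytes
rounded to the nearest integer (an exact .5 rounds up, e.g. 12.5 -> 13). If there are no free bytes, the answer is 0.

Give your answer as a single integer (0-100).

Op 1: a = malloc(15) -> a = 0; heap: [0-14 ALLOC][15-53 FREE]
Op 2: b = malloc(2) -> b = 15; heap: [0-14 ALLOC][15-16 ALLOC][17-53 FREE]
Op 3: b = realloc(b, 26) -> b = 15; heap: [0-14 ALLOC][15-40 ALLOC][41-53 FREE]
Op 4: c = malloc(15) -> c = NULL; heap: [0-14 ALLOC][15-40 ALLOC][41-53 FREE]
Op 5: d = malloc(12) -> d = 41; heap: [0-14 ALLOC][15-40 ALLOC][41-52 ALLOC][53-53 FREE]
Op 6: free(b) -> (freed b); heap: [0-14 ALLOC][15-40 FREE][41-52 ALLOC][53-53 FREE]
Op 7: e = malloc(15) -> e = 15; heap: [0-14 ALLOC][15-29 ALLOC][30-40 FREE][41-52 ALLOC][53-53 FREE]
Op 8: e = realloc(e, 10) -> e = 15; heap: [0-14 ALLOC][15-24 ALLOC][25-40 FREE][41-52 ALLOC][53-53 FREE]
Free blocks: [16 1] total_free=17 largest=16 -> 100*(17-16)/17 = 100/17 ≈ 5.882 -> rounds to 6

Answer: 6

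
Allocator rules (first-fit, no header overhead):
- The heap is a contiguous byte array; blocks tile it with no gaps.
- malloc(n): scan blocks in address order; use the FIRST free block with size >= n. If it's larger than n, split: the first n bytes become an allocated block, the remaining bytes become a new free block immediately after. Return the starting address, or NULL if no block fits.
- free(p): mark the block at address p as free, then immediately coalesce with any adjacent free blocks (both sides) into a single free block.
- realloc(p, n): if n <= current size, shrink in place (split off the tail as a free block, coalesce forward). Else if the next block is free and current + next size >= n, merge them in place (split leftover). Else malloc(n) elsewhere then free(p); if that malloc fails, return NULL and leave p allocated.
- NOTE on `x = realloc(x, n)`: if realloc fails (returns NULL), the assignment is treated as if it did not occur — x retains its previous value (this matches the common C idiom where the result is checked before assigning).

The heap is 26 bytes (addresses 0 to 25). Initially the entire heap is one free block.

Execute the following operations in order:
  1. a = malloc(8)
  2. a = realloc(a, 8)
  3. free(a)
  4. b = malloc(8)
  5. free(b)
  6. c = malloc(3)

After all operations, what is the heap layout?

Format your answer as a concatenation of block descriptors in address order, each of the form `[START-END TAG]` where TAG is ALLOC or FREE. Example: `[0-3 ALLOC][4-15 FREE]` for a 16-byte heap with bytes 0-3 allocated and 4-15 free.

Answer: [0-2 ALLOC][3-25 FREE]

Derivation:
Op 1: a = malloc(8) -> a = 0; heap: [0-7 ALLOC][8-25 FREE]
Op 2: a = realloc(a, 8) -> a = 0; heap: [0-7 ALLOC][8-25 FREE]
Op 3: free(a) -> (freed a); heap: [0-25 FREE]
Op 4: b = malloc(8) -> b = 0; heap: [0-7 ALLOC][8-25 FREE]
Op 5: free(b) -> (freed b); heap: [0-25 FREE]
Op 6: c = malloc(3) -> c = 0; heap: [0-2 ALLOC][3-25 FREE]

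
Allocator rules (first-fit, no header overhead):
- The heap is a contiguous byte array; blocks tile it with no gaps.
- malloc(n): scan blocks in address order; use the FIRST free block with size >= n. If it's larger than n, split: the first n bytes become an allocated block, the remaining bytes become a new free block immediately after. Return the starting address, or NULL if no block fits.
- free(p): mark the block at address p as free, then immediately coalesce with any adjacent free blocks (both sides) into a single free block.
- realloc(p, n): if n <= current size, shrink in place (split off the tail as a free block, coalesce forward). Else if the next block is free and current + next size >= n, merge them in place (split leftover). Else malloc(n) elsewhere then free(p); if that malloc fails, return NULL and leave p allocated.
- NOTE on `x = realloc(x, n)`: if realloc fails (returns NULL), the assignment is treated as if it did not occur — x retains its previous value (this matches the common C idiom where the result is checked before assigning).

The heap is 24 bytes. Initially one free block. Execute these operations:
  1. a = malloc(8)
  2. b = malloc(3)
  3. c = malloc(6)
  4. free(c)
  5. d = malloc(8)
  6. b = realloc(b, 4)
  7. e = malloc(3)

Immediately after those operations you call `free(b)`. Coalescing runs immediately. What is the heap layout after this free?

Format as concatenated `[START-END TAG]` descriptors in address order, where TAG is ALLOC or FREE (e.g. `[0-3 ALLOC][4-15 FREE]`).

Answer: [0-7 ALLOC][8-10 ALLOC][11-18 ALLOC][19-23 FREE]

Derivation:
Op 1: a = malloc(8) -> a = 0; heap: [0-7 ALLOC][8-23 FREE]
Op 2: b = malloc(3) -> b = 8; heap: [0-7 ALLOC][8-10 ALLOC][11-23 FREE]
Op 3: c = malloc(6) -> c = 11; heap: [0-7 ALLOC][8-10 ALLOC][11-16 ALLOC][17-23 FREE]
Op 4: free(c) -> (freed c); heap: [0-7 ALLOC][8-10 ALLOC][11-23 FREE]
Op 5: d = malloc(8) -> d = 11; heap: [0-7 ALLOC][8-10 ALLOC][11-18 ALLOC][19-23 FREE]
Op 6: b = realloc(b, 4) -> b = 19; heap: [0-7 ALLOC][8-10 FREE][11-18 ALLOC][19-22 ALLOC][23-23 FREE]
Op 7: e = malloc(3) -> e = 8; heap: [0-7 ALLOC][8-10 ALLOC][11-18 ALLOC][19-22 ALLOC][23-23 FREE]
free(b): b = 19 -> block [19-22 ALLOC]; mark free, coalesce with adjacent free neighbors -> [0-7 ALLOC][8-10 ALLOC][11-18 ALLOC][19-23 FREE]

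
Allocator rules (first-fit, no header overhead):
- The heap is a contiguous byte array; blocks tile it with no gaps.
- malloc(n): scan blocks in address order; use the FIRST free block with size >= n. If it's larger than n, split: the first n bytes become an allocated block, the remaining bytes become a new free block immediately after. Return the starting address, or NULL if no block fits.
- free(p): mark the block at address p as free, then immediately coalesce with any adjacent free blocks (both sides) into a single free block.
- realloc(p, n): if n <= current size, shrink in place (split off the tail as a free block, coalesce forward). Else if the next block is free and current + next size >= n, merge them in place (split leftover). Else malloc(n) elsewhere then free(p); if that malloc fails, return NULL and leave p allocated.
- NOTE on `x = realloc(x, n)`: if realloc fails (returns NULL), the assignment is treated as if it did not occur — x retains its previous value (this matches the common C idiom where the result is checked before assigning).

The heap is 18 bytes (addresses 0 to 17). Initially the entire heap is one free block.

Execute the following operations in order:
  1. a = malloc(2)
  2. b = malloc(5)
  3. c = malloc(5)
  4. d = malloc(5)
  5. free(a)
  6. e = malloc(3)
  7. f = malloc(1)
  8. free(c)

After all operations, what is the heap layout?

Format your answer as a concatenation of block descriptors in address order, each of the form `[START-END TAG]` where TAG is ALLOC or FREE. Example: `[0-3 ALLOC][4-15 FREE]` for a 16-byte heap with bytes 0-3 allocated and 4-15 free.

Answer: [0-0 ALLOC][1-1 FREE][2-6 ALLOC][7-11 FREE][12-16 ALLOC][17-17 FREE]

Derivation:
Op 1: a = malloc(2) -> a = 0; heap: [0-1 ALLOC][2-17 FREE]
Op 2: b = malloc(5) -> b = 2; heap: [0-1 ALLOC][2-6 ALLOC][7-17 FREE]
Op 3: c = malloc(5) -> c = 7; heap: [0-1 ALLOC][2-6 ALLOC][7-11 ALLOC][12-17 FREE]
Op 4: d = malloc(5) -> d = 12; heap: [0-1 ALLOC][2-6 ALLOC][7-11 ALLOC][12-16 ALLOC][17-17 FREE]
Op 5: free(a) -> (freed a); heap: [0-1 FREE][2-6 ALLOC][7-11 ALLOC][12-16 ALLOC][17-17 FREE]
Op 6: e = malloc(3) -> e = NULL; heap: [0-1 FREE][2-6 ALLOC][7-11 ALLOC][12-16 ALLOC][17-17 FREE]
Op 7: f = malloc(1) -> f = 0; heap: [0-0 ALLOC][1-1 FREE][2-6 ALLOC][7-11 ALLOC][12-16 ALLOC][17-17 FREE]
Op 8: free(c) -> (freed c); heap: [0-0 ALLOC][1-1 FREE][2-6 ALLOC][7-11 FREE][12-16 ALLOC][17-17 FREE]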